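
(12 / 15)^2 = 16 / 25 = 0.64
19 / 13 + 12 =175 / 13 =13.46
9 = 9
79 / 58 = 1.36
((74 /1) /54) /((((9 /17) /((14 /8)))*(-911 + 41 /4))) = -4403 /875529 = -0.01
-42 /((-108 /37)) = 259 /18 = 14.39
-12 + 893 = 881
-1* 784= -784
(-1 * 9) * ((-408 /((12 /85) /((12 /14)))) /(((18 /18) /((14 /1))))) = 312120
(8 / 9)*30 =80 / 3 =26.67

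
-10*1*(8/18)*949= -37960/9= -4217.78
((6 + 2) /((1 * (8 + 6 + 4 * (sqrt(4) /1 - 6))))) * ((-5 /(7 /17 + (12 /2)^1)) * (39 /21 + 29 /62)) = 171530 /23653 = 7.25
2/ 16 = 1/ 8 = 0.12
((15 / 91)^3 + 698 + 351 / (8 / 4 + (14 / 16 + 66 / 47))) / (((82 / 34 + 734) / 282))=298.70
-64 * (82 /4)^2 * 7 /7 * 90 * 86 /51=-69391680 /17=-4081863.53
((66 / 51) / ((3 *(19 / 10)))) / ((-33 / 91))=-1820 / 2907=-0.63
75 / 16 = 4.69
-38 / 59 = -0.64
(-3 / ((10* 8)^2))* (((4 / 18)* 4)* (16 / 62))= -1 / 9300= -0.00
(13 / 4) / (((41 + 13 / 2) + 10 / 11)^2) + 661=749724298 / 1134225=661.00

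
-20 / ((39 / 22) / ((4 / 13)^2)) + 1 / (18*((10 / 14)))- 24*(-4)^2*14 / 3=-354527981 / 197730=-1792.99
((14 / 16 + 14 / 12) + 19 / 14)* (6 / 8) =571 / 224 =2.55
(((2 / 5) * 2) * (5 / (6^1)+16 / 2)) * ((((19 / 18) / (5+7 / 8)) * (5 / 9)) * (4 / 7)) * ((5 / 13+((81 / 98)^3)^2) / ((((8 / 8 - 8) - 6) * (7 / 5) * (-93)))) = 1315726040277905 / 7854429515018547006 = 0.00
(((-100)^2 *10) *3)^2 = 90000000000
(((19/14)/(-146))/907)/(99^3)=-19/1798845078492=-0.00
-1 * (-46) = 46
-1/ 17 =-0.06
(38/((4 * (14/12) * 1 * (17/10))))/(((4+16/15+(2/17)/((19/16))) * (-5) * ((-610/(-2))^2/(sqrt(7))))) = -3249 * sqrt(7)/1629760790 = -0.00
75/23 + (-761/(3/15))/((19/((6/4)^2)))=-781935/1748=-447.33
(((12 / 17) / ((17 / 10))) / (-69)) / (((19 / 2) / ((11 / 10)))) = -88 / 126293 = -0.00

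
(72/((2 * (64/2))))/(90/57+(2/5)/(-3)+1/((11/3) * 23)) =648945/840728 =0.77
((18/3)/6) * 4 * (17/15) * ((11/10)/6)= 187/225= 0.83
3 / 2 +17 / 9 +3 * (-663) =-35741 / 18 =-1985.61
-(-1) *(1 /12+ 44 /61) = 589 /732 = 0.80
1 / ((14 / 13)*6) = 13 / 84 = 0.15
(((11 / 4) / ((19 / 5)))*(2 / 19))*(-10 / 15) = -55 / 1083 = -0.05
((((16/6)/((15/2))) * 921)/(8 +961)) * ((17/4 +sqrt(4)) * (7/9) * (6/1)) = 85960/8721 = 9.86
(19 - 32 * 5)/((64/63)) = -8883/64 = -138.80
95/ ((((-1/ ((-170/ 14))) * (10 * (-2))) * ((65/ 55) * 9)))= -17765/ 3276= -5.42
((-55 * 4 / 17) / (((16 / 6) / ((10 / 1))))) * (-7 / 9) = 1925 / 51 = 37.75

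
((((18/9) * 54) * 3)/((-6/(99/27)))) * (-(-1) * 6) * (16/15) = -6336/5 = -1267.20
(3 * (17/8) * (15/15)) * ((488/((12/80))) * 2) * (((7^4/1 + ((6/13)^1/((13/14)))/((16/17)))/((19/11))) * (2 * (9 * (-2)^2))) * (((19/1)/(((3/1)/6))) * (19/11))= 46060560574560/169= 272547695707.46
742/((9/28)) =20776/9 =2308.44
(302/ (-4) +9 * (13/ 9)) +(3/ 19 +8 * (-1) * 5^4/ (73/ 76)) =-14612937/ 2774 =-5267.82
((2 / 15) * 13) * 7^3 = 594.53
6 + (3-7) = 2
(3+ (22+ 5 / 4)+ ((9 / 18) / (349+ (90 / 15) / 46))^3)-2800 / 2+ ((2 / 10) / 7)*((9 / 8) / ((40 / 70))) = -5690187078985683 / 4142253016000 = -1373.69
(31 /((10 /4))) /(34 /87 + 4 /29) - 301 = -31918 /115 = -277.55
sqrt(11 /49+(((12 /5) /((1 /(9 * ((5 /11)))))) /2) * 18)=sqrt(525239) /77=9.41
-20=-20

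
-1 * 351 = -351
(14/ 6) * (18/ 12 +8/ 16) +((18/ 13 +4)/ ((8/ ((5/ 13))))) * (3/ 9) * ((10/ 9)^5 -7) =504004711/ 119751372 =4.21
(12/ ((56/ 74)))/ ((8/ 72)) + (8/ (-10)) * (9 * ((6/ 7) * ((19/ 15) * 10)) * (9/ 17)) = 101.33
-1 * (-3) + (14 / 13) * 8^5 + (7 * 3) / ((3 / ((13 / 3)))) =1377556 / 39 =35321.95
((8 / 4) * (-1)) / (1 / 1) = -2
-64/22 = -2.91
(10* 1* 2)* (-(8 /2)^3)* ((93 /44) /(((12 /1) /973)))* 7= -16891280 /11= -1535570.91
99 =99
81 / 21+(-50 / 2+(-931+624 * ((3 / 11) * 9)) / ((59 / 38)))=365.71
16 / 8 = 2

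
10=10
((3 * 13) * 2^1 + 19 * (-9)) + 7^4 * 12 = 28719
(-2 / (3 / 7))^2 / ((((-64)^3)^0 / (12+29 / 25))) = 64484 / 225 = 286.60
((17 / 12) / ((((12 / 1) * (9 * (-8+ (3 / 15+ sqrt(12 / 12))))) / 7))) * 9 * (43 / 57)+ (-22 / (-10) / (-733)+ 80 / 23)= 4682153977 / 1383786720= 3.38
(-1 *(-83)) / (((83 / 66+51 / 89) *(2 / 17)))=4144107 / 10753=385.39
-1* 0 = 0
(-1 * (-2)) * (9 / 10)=9 / 5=1.80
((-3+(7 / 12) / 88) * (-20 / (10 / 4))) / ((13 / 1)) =3161 / 1716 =1.84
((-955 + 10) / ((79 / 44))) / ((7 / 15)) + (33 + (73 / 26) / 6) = -13487141 / 12324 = -1094.38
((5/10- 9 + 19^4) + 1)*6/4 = 781881/4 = 195470.25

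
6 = 6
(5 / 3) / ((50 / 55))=11 / 6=1.83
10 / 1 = 10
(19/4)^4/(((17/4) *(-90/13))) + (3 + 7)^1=-714973/97920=-7.30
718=718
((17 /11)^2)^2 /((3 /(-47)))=-3925487 /43923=-89.37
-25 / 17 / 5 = -0.29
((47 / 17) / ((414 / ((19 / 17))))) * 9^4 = 650997 / 13294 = 48.97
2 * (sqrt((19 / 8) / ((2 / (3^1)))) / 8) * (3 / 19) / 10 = 3 * sqrt(57) / 3040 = 0.01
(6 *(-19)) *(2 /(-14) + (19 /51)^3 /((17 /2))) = 82043558 /5261823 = 15.59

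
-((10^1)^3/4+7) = -257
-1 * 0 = 0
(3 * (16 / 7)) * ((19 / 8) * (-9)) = -1026 / 7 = -146.57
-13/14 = -0.93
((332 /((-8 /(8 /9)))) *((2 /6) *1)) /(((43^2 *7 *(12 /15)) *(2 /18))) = -415 /38829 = -0.01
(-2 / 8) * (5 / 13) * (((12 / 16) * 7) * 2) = -105 / 104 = -1.01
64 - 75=-11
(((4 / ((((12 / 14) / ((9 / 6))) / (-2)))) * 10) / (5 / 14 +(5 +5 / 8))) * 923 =-1447264 / 67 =-21600.96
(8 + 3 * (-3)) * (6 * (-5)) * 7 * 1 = 210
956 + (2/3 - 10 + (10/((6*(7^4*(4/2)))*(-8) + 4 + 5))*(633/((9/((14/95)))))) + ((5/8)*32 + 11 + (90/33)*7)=144046703941/144515349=996.76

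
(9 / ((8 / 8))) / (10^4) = 9 / 10000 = 0.00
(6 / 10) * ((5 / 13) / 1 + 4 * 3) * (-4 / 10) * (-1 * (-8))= -7728 / 325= -23.78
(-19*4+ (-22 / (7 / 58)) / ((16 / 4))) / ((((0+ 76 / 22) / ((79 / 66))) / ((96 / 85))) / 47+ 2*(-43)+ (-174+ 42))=25278104 / 45316999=0.56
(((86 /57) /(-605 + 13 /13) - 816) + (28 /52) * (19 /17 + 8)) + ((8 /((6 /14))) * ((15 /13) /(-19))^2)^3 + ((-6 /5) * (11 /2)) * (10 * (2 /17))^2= -48768808828317074395183 /59457652711834258986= -820.23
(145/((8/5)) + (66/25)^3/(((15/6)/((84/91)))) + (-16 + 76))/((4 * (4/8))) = 78.71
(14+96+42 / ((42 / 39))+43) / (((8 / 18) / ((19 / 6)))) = 1368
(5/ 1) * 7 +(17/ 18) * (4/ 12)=1907/ 54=35.31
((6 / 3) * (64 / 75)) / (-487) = -128 / 36525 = -0.00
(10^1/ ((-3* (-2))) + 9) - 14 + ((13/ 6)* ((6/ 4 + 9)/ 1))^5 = 18720954113/ 3072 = 6094060.58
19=19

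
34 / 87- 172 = -171.61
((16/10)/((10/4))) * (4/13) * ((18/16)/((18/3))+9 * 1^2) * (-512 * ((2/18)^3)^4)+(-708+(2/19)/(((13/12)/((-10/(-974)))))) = -200441400002593829156/283109720948025075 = -708.00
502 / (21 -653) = -251 / 316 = -0.79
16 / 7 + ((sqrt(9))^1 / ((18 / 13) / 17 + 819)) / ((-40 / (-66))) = 6453177 / 2815820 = 2.29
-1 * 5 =-5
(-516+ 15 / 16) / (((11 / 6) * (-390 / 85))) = 140097 / 2288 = 61.23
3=3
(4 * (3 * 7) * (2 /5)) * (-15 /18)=-28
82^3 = 551368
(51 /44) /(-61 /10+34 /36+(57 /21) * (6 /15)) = -16065 /56408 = -0.28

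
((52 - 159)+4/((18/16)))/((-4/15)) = 4655/12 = 387.92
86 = 86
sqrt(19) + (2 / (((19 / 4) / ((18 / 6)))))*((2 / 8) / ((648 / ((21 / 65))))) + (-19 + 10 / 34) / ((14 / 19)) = -134312827 / 5290740 + sqrt(19) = -21.03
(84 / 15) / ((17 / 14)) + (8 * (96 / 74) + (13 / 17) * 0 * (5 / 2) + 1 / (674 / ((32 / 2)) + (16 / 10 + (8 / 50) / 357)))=147407979568 / 9818680565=15.01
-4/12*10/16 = -5/24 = -0.21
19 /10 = 1.90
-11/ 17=-0.65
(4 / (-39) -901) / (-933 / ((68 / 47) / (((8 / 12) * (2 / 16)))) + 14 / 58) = 277207984 / 16457571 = 16.84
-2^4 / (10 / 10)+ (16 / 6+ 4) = -28 / 3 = -9.33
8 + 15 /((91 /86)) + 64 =7842 /91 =86.18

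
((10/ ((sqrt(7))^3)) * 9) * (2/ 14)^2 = 90 * sqrt(7)/ 2401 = 0.10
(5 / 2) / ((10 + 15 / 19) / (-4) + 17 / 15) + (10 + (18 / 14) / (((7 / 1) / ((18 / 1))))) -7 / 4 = 3479895 / 349468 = 9.96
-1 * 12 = -12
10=10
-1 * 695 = -695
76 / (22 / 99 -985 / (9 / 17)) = -228 / 5581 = -0.04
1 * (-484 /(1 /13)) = -6292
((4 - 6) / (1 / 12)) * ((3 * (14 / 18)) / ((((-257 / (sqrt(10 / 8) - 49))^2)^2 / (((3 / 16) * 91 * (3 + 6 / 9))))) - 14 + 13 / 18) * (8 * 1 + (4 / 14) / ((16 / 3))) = 212561640291 * sqrt(5) / 139599052832 + 59311789013297161 / 23452640875776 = 2532.41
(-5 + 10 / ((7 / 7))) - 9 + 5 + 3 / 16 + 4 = 83 / 16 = 5.19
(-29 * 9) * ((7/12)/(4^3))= -609/256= -2.38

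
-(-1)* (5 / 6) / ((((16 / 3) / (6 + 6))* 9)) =5 / 24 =0.21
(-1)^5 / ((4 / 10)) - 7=-19 / 2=-9.50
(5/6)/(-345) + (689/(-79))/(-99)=3425/39974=0.09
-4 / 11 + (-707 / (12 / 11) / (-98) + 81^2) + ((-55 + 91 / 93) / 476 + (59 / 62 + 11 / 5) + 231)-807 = 4169866213 / 695640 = 5994.29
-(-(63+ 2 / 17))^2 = -1151329 / 289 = -3983.84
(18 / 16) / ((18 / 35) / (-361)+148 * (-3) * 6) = -12635 / 29919696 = -0.00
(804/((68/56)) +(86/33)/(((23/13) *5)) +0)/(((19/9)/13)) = 4079.06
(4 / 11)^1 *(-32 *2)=-256 / 11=-23.27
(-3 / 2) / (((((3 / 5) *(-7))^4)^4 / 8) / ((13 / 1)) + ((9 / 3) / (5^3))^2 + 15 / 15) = -23803710937500 / 1430568706120266578321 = -0.00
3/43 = 0.07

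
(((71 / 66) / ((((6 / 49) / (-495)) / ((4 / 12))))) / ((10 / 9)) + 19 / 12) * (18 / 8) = -93819 / 32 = -2931.84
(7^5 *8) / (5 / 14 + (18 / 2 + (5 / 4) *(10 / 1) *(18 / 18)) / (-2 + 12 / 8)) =-1882384 / 597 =-3153.07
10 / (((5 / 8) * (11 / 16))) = 256 / 11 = 23.27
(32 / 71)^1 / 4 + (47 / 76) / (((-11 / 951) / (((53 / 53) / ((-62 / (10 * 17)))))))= 269953723 / 1840036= 146.71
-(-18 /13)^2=-324 /169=-1.92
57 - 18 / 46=1302 / 23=56.61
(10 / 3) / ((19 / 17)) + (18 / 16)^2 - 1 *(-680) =2496137 / 3648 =684.25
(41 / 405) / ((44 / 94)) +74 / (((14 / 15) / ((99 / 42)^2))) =2693901647 / 6112260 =440.74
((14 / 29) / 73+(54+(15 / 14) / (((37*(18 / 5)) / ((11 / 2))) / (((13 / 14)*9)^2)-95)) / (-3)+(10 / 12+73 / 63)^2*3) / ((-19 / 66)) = 312495447423181 / 14784847273098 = 21.14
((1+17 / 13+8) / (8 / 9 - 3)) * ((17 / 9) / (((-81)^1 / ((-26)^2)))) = 118456 / 1539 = 76.97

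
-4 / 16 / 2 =-1 / 8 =-0.12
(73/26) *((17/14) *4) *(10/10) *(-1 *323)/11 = -400.44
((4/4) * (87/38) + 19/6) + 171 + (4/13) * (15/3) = 131894/741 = 177.99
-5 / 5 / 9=-1 / 9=-0.11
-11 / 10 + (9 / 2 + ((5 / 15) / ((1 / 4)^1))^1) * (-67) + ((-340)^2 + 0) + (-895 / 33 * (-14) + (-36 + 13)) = 6356062 / 55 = 115564.76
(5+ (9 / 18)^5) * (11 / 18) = 1771 / 576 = 3.07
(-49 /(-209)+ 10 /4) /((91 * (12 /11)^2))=1397 /55328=0.03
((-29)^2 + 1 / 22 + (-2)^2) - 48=17535 / 22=797.05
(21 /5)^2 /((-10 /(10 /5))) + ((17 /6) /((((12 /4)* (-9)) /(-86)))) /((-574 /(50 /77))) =-791682754 /223752375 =-3.54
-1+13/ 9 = 4/ 9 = 0.44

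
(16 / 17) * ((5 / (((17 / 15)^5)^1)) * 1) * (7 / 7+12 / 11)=1397250000 / 265513259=5.26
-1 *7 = -7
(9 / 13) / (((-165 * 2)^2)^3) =1 / 1865453733000000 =0.00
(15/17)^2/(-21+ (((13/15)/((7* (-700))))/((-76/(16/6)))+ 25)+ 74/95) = 471318750/2893096057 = 0.16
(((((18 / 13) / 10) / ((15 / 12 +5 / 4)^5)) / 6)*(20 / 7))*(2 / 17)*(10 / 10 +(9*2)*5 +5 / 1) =36864 / 4834375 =0.01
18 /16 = 9 /8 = 1.12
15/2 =7.50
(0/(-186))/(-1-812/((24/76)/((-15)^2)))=0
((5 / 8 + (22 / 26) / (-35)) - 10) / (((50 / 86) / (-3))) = 4413477 / 91000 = 48.50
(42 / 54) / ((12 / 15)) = 35 / 36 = 0.97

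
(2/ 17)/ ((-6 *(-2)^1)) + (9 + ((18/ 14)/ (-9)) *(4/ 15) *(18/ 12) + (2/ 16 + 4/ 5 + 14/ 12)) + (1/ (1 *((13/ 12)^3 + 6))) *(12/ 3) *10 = 28273309/ 1708840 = 16.55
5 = 5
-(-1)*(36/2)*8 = 144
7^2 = 49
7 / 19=0.37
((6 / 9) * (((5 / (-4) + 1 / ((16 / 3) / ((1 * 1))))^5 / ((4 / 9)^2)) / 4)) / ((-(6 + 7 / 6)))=0.16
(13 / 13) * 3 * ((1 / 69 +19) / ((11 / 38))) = 49856 / 253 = 197.06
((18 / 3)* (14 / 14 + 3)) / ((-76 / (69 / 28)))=-207 / 266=-0.78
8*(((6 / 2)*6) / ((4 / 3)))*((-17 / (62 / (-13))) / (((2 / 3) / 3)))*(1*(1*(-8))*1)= -429624 / 31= -13858.84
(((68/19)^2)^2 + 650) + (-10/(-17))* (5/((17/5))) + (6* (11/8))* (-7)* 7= 61869693583/150651076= 410.68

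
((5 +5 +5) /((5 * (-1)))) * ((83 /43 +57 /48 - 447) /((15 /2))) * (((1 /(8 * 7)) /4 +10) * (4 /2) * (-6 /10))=-2053143693 /963200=-2131.59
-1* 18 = -18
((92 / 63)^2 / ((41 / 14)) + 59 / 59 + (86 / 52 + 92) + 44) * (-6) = -836.29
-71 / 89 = -0.80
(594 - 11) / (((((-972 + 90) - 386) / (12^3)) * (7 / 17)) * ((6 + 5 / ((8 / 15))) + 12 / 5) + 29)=19029120 / 771259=24.67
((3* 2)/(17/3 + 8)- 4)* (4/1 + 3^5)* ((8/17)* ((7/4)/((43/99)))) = -49981932/29971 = -1667.68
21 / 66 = 7 / 22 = 0.32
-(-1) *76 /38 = 2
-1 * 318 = -318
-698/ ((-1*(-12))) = -349/ 6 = -58.17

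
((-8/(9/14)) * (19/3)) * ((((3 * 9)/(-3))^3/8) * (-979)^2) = 6883523262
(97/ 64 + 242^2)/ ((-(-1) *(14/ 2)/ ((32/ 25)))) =3748193/ 350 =10709.12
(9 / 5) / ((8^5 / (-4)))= -9 / 40960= -0.00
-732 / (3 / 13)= -3172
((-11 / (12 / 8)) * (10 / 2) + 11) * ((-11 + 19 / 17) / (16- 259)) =-4312 / 4131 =-1.04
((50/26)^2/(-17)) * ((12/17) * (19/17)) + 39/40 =26681583/33211880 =0.80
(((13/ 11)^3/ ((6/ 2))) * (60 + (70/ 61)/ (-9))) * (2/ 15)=28886156/ 6576471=4.39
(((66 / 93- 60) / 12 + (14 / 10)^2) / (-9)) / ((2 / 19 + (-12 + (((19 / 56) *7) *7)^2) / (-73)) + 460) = 615206624 / 847904540625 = 0.00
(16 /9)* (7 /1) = 112 /9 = 12.44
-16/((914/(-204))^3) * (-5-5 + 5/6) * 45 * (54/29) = -136.64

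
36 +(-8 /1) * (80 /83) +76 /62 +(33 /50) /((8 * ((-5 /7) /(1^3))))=151289637 /5146000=29.40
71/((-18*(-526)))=71/9468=0.01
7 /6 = 1.17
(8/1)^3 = 512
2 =2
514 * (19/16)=4883/8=610.38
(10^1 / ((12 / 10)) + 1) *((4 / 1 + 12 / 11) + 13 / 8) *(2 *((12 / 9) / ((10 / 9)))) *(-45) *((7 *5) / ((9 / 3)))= -868770 / 11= -78979.09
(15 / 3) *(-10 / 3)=-50 / 3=-16.67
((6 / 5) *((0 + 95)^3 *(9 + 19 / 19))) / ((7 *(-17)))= -10288500 / 119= -86457.98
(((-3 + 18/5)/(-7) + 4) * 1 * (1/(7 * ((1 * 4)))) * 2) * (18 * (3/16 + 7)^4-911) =13176.29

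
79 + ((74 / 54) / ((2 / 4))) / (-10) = 10628 / 135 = 78.73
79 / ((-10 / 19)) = -1501 / 10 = -150.10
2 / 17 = 0.12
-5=-5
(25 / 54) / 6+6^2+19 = 17845 / 324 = 55.08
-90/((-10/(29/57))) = 87/19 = 4.58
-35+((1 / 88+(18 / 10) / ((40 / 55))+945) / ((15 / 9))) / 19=-106159 / 20900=-5.08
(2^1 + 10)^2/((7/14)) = 288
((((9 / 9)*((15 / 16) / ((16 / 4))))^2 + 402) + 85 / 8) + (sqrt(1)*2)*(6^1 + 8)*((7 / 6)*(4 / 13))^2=2593481425 / 6230016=416.29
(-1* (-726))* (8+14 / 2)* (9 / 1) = 98010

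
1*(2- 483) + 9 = -472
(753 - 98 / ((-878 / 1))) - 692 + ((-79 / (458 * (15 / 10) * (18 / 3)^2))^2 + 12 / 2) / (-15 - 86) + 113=4720455576287225 / 27120917004336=174.05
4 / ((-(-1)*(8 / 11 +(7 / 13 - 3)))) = -143 / 62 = -2.31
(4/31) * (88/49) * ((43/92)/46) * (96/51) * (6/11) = 33024/13660367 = 0.00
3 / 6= 1 / 2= 0.50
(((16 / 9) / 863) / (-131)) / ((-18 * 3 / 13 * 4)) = 26 / 27471879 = 0.00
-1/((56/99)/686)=-4851/4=-1212.75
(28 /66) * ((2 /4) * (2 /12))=7 /198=0.04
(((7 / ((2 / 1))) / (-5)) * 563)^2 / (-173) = -897.77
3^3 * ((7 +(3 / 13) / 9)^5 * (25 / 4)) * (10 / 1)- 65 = 96523231707595 / 3341637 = 28885014.05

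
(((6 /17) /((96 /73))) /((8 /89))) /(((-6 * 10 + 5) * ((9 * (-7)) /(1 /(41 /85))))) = 6497 /3636864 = 0.00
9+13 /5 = 58 /5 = 11.60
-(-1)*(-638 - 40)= -678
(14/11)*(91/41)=1274/451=2.82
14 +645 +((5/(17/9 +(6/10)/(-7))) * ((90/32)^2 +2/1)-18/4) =99165311/145408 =681.98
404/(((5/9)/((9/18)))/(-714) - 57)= -649026/91573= -7.09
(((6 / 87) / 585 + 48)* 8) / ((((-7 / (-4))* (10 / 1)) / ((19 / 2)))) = 123776944 / 593775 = 208.46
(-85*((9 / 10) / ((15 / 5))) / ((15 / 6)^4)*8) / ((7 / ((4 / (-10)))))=6528 / 21875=0.30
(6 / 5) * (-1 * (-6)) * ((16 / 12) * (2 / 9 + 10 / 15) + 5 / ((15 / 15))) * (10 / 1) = 1336 / 3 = 445.33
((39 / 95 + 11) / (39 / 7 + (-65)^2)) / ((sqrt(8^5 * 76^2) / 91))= 0.00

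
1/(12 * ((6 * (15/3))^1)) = 1/360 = 0.00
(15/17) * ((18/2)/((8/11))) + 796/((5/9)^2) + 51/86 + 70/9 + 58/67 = 2599.20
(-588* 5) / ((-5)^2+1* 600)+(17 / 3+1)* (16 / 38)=-13516 / 7125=-1.90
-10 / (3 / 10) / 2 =-50 / 3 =-16.67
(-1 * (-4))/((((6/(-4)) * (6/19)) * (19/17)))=-68/9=-7.56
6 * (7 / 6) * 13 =91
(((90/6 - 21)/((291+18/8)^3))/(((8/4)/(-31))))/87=1984/46804976793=0.00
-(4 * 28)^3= -1404928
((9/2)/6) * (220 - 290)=-105/2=-52.50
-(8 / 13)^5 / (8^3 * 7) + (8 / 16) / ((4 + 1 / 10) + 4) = 12990071 / 210523131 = 0.06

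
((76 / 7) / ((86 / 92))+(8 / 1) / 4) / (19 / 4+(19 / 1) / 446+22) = 0.51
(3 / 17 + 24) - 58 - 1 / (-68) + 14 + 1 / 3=-3973 / 204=-19.48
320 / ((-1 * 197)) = -320 / 197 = -1.62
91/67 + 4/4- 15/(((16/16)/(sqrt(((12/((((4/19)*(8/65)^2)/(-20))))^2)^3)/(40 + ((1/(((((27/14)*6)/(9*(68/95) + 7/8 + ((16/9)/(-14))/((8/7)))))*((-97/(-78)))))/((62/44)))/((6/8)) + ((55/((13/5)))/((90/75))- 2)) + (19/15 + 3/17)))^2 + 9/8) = -3204580139207708592476048457335494056884477685932689529679710014/291985769710221861780455916579585294907032681336101731806194169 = -10.98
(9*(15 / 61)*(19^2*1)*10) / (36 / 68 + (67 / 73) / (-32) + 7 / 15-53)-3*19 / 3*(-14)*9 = 4235987200554 / 1890681641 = 2240.46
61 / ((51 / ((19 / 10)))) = 1159 / 510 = 2.27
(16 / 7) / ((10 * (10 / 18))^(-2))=70.55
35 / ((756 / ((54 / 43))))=5 / 86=0.06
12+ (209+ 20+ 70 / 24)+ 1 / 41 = 120019 / 492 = 243.94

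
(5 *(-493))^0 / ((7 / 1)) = 1 / 7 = 0.14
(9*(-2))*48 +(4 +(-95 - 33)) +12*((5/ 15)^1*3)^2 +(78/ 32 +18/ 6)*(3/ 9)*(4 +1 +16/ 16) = -7721/ 8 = -965.12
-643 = -643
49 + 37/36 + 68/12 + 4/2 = 2077/36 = 57.69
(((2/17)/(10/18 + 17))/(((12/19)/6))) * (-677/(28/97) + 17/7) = -149.16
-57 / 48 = -19 / 16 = -1.19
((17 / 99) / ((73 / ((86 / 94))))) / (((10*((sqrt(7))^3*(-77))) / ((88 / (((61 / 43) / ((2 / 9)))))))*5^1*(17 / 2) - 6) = 692028928 / 103597052427936807993 - 638882011600*sqrt(7) / 34532350809312269331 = -0.00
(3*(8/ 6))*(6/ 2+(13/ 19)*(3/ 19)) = 4488/ 361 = 12.43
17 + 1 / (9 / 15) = 56 / 3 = 18.67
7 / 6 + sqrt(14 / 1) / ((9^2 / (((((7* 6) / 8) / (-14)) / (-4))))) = sqrt(14) / 864 + 7 / 6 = 1.17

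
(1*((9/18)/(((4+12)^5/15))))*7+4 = 8388713/2097152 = 4.00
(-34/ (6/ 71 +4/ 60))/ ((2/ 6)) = -108630/ 161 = -674.72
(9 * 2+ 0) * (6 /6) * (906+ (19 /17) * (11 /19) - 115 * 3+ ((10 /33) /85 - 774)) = -714768 /187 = -3822.29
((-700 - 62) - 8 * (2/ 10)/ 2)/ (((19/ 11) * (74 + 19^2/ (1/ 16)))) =-20977/ 277875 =-0.08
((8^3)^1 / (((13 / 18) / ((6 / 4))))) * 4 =55296 / 13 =4253.54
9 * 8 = 72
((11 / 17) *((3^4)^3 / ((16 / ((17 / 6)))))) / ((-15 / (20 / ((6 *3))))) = -72171 / 16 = -4510.69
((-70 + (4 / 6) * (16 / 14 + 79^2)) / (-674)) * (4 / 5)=-4.86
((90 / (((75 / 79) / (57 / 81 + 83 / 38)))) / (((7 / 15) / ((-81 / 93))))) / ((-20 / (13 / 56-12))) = -1388310687 / 4617760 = -300.65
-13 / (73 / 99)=-1287 / 73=-17.63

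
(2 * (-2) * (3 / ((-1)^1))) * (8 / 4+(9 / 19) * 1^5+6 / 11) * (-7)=-53004 / 209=-253.61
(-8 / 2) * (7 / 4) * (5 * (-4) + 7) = 91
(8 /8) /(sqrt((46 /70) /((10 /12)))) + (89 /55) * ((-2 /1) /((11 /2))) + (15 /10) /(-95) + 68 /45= 37529 /41382 + 5 * sqrt(966) /138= 2.03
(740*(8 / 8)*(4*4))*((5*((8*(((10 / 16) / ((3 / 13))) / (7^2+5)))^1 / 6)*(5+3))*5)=38480000 / 243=158353.91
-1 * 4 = -4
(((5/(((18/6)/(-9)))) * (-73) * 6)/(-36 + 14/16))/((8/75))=-492750/281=-1753.56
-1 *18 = -18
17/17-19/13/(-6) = 97/78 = 1.24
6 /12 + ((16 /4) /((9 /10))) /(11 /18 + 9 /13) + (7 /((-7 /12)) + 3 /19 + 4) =-9115 /2318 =-3.93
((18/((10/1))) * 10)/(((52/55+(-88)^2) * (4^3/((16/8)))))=495/6815552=0.00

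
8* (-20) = -160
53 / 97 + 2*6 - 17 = -432 / 97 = -4.45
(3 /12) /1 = 1 /4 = 0.25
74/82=37/41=0.90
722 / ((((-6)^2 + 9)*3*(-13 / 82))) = -59204 / 1755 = -33.73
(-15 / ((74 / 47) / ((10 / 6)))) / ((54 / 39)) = -15275 / 1332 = -11.47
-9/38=-0.24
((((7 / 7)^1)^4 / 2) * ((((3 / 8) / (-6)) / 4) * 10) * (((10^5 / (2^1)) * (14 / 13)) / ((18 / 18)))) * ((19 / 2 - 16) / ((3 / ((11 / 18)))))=1203125 / 216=5570.02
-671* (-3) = 2013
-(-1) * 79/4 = 19.75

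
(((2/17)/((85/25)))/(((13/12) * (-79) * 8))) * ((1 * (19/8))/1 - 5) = 315/2374424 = 0.00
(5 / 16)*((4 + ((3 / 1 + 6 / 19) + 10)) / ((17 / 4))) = 1645 / 1292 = 1.27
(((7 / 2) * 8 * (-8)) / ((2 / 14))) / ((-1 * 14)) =112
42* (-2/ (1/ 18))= -1512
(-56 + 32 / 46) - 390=-10242 / 23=-445.30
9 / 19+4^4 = 4873 / 19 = 256.47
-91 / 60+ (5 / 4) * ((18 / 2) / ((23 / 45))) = 14141 / 690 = 20.49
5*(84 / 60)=7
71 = 71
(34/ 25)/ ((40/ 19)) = 323/ 500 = 0.65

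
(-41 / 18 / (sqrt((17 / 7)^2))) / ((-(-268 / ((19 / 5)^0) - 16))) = -287 / 86904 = -0.00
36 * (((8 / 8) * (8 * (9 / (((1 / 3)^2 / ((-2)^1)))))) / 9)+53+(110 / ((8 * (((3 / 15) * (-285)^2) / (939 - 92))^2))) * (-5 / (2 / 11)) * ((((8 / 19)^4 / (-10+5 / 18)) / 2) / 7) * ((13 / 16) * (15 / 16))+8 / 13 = -16990780456504807 / 3311794792995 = -5130.38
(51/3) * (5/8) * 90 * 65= 248625/4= 62156.25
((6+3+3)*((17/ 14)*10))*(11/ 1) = 11220/ 7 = 1602.86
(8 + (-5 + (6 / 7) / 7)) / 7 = 153 / 343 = 0.45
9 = 9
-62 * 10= -620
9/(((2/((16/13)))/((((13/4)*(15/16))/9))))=15/8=1.88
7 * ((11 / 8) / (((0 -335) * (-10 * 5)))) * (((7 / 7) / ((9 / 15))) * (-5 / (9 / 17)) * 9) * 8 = -1309 / 2010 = -0.65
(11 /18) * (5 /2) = 55 /36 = 1.53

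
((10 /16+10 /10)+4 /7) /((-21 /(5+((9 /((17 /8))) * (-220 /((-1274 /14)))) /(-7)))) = -1570505 /4244968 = -0.37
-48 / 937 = -0.05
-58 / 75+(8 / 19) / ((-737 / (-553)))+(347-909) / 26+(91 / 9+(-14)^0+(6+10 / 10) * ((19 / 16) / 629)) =-4513054605629 / 412209111600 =-10.95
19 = 19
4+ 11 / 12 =4.92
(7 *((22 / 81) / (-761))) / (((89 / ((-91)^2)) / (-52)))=12.09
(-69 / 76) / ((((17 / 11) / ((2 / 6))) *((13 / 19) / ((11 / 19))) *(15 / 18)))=-8349 / 41990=-0.20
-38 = -38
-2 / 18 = -1 / 9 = -0.11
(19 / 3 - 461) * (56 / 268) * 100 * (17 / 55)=-2936.52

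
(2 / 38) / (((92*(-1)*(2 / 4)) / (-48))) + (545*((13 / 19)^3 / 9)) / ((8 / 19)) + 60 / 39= 370395271 / 7771608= 47.66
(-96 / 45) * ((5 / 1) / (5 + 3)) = -4 / 3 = -1.33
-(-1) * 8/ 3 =8/ 3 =2.67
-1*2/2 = -1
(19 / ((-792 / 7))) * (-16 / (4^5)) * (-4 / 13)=-133 / 164736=-0.00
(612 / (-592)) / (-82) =153 / 12136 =0.01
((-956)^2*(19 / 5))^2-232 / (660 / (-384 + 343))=9950678871111538 / 825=12061428934680.65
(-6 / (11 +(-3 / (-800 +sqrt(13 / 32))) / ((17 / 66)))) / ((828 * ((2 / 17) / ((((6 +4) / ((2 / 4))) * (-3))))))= 503756736655 / 1501401634183- 104040 * sqrt(26) / 1501401634183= 0.34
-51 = -51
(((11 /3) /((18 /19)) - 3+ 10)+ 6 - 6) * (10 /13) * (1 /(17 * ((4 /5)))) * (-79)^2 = 91586675 /23868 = 3837.22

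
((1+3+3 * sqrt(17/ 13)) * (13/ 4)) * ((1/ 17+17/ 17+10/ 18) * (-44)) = -141284/ 153 - 2717 * sqrt(221)/ 51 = -1715.41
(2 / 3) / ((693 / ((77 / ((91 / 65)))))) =10 / 189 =0.05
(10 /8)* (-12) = -15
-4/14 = -2/7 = -0.29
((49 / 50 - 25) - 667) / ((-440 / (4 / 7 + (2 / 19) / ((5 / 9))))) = 794673 / 665000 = 1.19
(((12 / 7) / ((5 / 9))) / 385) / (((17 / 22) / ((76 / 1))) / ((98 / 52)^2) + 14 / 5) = 67032 / 23441695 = 0.00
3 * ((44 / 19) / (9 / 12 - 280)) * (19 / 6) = -88 / 1117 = -0.08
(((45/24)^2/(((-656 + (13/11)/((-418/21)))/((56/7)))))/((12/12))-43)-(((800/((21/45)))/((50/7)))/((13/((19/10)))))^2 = -2596779327007/2039195236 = -1273.43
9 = 9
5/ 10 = 1/ 2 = 0.50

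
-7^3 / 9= -343 / 9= -38.11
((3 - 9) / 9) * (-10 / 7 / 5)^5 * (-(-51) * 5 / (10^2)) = 272 / 84035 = 0.00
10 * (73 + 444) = 5170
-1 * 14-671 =-685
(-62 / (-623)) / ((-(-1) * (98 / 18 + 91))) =9 / 8722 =0.00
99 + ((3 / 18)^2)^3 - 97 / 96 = 97.99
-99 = -99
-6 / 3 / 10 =-1 / 5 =-0.20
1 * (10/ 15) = 2/ 3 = 0.67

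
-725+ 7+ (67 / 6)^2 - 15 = -21899 / 36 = -608.31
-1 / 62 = -0.02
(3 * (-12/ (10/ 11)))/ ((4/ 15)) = -297/ 2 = -148.50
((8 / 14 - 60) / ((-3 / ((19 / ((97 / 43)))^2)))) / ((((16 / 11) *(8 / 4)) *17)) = 95450927 / 3359013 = 28.42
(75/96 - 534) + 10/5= -16999/32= -531.22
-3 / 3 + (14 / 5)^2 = 171 / 25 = 6.84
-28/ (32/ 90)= -315/ 4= -78.75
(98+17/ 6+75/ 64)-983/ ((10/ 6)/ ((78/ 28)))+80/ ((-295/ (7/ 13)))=-7943483267/ 5154240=-1541.16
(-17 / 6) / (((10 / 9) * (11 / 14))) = -357 / 110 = -3.25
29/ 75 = 0.39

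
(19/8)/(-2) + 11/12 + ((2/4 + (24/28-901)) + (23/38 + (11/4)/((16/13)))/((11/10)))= -897.33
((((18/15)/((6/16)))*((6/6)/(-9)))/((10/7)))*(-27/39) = 56/325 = 0.17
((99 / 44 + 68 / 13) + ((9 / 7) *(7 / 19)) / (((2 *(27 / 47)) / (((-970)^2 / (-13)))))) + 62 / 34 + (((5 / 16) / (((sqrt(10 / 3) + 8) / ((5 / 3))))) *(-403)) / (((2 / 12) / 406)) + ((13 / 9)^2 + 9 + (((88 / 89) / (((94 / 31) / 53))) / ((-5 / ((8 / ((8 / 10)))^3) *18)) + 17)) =-554400360152875 / 5690871108 + 22475 *sqrt(30) / 8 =-82031.66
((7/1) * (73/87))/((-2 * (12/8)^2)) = -1.31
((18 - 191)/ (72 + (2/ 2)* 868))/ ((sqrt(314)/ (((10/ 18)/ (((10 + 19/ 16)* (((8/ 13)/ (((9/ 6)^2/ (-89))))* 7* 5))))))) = 2249* sqrt(314)/ 65830715440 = 0.00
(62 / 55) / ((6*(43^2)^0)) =31 / 165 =0.19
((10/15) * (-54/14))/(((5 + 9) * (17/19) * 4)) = -171/3332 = -0.05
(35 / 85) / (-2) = -7 / 34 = -0.21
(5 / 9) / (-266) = -5 / 2394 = -0.00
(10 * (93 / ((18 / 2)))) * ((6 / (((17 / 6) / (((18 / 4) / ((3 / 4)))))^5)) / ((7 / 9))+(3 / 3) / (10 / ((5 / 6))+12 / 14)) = 9111990838943 / 268352973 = 33955.24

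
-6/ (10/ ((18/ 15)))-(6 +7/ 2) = -511/ 50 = -10.22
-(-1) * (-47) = -47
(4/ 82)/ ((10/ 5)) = 1/ 41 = 0.02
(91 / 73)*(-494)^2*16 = 355316416 / 73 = 4867348.16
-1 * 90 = -90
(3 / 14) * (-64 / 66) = -16 / 77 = -0.21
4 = 4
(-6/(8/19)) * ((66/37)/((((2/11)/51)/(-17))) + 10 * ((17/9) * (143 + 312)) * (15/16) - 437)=14943215/1184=12620.96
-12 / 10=-6 / 5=-1.20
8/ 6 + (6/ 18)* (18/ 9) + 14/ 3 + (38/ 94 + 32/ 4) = 2125/ 141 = 15.07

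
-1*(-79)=79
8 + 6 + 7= 21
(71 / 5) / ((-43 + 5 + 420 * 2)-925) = -71 / 615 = -0.12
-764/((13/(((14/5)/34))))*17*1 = -5348/65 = -82.28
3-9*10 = -87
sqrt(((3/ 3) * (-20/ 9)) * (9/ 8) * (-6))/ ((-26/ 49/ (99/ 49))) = -99 * sqrt(15)/ 26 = -14.75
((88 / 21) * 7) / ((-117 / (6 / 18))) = -0.08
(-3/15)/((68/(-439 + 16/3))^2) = -1692601/208080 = -8.13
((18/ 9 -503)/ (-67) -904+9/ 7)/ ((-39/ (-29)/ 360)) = -1461133680/ 6097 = -239647.97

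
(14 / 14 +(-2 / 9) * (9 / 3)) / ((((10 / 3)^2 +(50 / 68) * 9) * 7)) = 102 / 37975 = 0.00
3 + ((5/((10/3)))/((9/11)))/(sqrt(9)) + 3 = 119/18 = 6.61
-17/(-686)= 17/686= 0.02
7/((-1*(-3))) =7/3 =2.33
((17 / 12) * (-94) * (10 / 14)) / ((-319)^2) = -3995 / 4273962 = -0.00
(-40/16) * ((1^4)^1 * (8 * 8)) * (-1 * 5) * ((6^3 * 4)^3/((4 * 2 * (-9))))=-7166361600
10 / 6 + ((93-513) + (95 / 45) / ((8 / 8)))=-3746 / 9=-416.22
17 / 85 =0.20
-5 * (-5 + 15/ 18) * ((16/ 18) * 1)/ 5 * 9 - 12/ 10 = 482/ 15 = 32.13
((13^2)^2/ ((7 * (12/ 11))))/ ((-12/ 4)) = -314171/ 252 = -1246.71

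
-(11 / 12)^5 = -161051 / 248832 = -0.65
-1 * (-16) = 16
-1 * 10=-10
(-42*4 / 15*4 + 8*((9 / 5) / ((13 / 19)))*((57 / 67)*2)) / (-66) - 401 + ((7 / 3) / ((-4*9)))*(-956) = -438346186 / 1293435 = -338.90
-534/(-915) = 178/305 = 0.58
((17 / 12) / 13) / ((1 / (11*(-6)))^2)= 6171 / 13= 474.69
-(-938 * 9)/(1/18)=151956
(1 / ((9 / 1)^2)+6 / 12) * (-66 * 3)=-913 / 9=-101.44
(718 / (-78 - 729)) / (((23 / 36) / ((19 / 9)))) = -54568 / 18561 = -2.94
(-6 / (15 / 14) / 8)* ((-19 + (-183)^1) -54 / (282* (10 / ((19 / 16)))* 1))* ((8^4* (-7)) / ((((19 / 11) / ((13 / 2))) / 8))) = -2725148538112 / 22325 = -122067123.77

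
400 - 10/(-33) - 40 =11890/33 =360.30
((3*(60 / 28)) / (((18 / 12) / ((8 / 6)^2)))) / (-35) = -32 / 147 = -0.22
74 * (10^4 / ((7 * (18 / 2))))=11746.03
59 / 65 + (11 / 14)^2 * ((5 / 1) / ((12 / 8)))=56671 / 19110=2.97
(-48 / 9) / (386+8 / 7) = -56 / 4065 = -0.01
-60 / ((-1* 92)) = 15 / 23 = 0.65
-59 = -59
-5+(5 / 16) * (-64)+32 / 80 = -123 / 5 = -24.60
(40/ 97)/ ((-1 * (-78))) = 20/ 3783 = 0.01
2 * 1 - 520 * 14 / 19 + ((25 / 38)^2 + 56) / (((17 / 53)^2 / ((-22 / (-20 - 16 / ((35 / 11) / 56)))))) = -107344076097 / 314656264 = -341.15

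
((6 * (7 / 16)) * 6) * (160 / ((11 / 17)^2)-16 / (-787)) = 573186852 / 95227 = 6019.16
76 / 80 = 19 / 20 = 0.95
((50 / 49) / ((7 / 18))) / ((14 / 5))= 2250 / 2401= 0.94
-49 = -49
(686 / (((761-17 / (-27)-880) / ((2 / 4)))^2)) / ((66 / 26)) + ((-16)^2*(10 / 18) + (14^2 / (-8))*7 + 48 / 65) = -3751131342071 / 131459533920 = -28.53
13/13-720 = -719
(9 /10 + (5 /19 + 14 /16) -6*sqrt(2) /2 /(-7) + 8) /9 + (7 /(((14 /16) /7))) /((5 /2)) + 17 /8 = sqrt(2) /21 + 2923 /114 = 25.71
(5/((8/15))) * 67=5025/8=628.12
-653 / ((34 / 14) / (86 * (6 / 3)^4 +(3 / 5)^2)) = -157283539 / 425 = -370078.92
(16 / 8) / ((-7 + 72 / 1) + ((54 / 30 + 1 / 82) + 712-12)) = 820 / 314393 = 0.00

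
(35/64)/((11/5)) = 0.25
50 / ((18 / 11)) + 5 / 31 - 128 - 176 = -76246 / 279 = -273.28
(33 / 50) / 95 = 33 / 4750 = 0.01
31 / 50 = 0.62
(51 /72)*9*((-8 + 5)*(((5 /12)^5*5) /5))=-53125 /221184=-0.24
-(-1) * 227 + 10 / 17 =3869 / 17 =227.59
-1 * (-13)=13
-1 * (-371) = 371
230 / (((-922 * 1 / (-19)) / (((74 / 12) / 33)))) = 80845 / 91278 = 0.89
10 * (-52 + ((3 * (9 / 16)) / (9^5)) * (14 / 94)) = -427602205 / 822312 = -520.00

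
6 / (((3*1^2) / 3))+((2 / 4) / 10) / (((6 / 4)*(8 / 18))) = 6.08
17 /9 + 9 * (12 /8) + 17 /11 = 3353 /198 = 16.93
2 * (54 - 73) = -38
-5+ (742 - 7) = 730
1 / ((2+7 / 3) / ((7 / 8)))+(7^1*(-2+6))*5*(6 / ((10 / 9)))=78645 / 104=756.20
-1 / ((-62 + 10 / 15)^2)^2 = -81 / 1146228736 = -0.00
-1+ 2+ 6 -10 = -3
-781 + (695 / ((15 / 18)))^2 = 694775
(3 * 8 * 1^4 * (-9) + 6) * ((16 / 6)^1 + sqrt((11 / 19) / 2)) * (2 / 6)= -560 / 3 - 35 * sqrt(418) / 19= -224.33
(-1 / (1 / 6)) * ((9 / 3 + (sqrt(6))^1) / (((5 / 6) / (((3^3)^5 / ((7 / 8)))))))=-12397455648 / 35-4132485216 * sqrt(6) / 35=-643426737.05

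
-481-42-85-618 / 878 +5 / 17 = -4540562 / 7463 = -608.41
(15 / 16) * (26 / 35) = 39 / 56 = 0.70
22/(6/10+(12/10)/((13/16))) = 286/27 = 10.59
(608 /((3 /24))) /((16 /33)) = 10032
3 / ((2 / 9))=27 / 2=13.50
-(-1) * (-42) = -42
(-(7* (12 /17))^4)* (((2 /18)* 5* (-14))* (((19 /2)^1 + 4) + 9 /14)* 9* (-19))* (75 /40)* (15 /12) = -2194912566000 /83521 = -26279768.75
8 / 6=4 / 3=1.33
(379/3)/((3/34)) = 12886/9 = 1431.78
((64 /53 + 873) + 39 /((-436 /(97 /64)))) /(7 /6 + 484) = 1.80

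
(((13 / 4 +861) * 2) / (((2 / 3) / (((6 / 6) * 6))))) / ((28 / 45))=1400085 / 56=25001.52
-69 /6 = -23 /2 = -11.50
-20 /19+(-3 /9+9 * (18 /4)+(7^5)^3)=541222012137961 /114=4747561509982.11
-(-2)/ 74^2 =1/ 2738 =0.00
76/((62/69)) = 2622/31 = 84.58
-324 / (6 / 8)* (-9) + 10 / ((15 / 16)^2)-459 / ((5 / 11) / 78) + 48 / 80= -3368899 / 45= -74864.42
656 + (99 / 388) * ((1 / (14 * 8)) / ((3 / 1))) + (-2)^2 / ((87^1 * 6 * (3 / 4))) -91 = 19225090607 / 34026048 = 565.01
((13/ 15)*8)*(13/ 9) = 1352/ 135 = 10.01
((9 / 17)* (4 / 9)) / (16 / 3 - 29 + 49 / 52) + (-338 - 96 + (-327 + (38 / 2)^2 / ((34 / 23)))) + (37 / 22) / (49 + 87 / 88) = -516.77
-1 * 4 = -4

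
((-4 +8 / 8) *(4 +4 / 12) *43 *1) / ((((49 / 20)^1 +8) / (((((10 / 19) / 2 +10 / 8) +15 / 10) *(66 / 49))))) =-3840330 / 17689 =-217.10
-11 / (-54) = 11 / 54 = 0.20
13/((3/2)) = 26/3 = 8.67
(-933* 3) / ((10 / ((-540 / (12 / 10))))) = 125955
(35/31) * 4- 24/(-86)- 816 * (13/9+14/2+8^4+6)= -13413117368/3999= -3354117.87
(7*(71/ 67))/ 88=497/ 5896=0.08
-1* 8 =-8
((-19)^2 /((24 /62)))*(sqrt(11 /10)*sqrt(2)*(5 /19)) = 589*sqrt(55) /12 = 364.01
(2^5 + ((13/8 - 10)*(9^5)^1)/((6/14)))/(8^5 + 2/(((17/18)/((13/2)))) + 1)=-156928207/4458456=-35.20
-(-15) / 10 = 3 / 2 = 1.50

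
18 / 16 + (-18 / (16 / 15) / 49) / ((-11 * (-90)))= 9699 / 8624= 1.12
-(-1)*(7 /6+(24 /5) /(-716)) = 6229 /5370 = 1.16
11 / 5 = 2.20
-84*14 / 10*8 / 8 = -117.60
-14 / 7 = -2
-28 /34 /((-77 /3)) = 6 /187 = 0.03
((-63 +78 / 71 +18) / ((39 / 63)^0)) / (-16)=2.74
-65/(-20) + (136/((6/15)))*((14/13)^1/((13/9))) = 173557/676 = 256.74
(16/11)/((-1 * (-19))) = 0.08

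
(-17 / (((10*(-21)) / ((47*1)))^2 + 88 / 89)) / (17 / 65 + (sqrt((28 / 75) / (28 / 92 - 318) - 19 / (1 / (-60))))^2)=-23811040128525 / 33463420403087596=-0.00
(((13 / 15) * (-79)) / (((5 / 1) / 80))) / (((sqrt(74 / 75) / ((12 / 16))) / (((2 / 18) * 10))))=-20540 * sqrt(222) / 333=-919.04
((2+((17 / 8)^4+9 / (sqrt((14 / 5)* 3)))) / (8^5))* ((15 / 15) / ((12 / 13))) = 13* sqrt(210) / 1835008+397423 / 536870912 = 0.00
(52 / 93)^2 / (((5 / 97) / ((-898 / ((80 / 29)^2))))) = -715.71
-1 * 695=-695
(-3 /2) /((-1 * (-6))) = -1 /4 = -0.25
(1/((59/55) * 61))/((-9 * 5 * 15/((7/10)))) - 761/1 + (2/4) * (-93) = -1961679976/2429325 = -807.50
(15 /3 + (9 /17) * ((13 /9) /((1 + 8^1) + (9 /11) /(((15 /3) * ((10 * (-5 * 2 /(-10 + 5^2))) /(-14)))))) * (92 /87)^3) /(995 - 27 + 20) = 293211607145 /56838452017932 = 0.01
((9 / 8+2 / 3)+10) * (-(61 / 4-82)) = 25187 / 32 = 787.09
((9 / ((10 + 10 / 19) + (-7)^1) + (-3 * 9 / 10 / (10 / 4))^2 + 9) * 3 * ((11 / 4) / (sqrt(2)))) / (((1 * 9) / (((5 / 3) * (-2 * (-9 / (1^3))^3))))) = 474540363 * sqrt(2) / 33500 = 20032.88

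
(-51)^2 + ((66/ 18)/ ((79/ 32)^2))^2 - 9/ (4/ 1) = 3644482338739/ 1402202916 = 2599.11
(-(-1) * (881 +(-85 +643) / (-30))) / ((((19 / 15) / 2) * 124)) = 6468 / 589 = 10.98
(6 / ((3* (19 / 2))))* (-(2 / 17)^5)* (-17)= 128 / 1586899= 0.00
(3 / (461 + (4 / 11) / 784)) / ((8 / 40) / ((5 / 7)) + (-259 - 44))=-3675 / 170953724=-0.00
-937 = -937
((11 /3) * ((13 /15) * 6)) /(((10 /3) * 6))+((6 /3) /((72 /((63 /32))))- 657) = -655.99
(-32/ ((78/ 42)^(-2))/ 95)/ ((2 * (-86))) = 0.01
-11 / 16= -0.69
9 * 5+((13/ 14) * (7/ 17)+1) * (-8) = 577/ 17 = 33.94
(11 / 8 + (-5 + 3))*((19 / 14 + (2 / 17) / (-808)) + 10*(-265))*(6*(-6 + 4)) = -1910042415 / 96152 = -19864.82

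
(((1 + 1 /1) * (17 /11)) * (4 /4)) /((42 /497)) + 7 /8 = 9887 /264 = 37.45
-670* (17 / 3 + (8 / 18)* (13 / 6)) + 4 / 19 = -2278562 / 513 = -4441.64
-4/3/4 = -1/3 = -0.33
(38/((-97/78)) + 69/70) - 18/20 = -103449/3395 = -30.47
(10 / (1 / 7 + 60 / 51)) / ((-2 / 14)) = -8330 / 157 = -53.06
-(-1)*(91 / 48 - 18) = -773 / 48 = -16.10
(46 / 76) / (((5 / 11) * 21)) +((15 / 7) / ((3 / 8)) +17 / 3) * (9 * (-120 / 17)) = -49038499 / 67830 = -722.96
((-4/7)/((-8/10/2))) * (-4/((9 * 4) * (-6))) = 5/189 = 0.03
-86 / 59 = -1.46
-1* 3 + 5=2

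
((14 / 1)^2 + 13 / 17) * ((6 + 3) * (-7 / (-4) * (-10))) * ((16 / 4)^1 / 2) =-1053675 / 17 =-61980.88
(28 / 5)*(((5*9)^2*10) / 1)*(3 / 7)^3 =8926.53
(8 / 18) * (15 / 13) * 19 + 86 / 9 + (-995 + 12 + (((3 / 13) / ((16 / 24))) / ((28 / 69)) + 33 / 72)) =-788197 / 819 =-962.39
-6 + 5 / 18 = -103 / 18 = -5.72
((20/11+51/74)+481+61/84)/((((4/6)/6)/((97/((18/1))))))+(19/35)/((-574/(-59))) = 2304375498479/98119560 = 23485.38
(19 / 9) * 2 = 38 / 9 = 4.22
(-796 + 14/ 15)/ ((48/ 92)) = -137149/ 90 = -1523.88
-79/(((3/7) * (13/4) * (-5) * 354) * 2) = 553/34515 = 0.02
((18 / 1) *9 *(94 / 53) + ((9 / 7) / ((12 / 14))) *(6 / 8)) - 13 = 116789 / 424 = 275.45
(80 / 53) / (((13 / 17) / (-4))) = -5440 / 689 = -7.90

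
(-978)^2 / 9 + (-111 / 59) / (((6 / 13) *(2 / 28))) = 6266917 / 59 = 106218.93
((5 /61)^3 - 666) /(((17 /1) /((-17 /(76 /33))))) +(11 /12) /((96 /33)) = 479425921447 /1656053376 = 289.50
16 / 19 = 0.84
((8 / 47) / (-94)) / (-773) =4 / 1707557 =0.00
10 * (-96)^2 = 92160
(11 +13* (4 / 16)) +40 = 217 / 4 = 54.25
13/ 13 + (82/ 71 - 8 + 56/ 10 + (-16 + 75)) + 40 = 35058/ 355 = 98.75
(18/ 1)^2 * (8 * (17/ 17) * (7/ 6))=3024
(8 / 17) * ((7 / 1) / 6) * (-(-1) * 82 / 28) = 82 / 51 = 1.61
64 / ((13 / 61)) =300.31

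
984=984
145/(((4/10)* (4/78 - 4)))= -28275/308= -91.80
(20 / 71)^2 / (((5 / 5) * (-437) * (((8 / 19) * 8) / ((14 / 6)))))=-175 / 1391316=-0.00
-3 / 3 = -1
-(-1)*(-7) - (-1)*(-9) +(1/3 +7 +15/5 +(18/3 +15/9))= 2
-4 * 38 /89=-152 /89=-1.71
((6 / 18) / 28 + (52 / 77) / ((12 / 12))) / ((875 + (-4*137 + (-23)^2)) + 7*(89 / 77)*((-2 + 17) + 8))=635 / 962892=0.00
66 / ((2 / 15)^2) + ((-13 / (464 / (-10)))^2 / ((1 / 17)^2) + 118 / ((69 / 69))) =207393857 / 53824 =3853.19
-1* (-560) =560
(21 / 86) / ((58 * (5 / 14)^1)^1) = 147 / 12470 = 0.01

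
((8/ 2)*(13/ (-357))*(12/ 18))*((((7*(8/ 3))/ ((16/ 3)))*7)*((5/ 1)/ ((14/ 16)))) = -2080/ 153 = -13.59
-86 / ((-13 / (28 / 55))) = 2408 / 715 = 3.37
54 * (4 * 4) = 864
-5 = -5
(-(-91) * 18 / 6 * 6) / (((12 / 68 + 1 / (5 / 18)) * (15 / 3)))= 9282 / 107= 86.75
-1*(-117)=117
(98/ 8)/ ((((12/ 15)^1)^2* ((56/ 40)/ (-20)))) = -4375/ 16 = -273.44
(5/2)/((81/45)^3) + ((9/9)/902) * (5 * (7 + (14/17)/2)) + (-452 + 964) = 5728635977/11178486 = 512.47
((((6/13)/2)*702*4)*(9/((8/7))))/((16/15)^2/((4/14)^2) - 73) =-1148175/13289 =-86.40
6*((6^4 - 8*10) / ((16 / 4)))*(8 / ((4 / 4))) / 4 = 3648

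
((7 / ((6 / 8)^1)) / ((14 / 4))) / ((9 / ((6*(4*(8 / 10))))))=256 / 45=5.69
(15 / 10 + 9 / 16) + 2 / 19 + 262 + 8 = 82739 / 304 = 272.17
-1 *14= -14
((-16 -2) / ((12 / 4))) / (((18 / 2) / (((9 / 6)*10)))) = -10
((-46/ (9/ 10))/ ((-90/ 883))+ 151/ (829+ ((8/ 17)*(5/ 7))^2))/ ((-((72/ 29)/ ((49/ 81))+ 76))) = -677919232186693/ 108253454572692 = -6.26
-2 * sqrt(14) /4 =-sqrt(14) /2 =-1.87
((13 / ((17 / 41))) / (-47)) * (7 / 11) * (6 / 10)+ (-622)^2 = 17001606187 / 43945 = 386883.75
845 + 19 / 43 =36354 / 43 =845.44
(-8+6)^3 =-8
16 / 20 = 4 / 5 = 0.80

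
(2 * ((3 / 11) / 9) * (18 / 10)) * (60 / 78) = 12 / 143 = 0.08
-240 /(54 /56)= -2240 /9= -248.89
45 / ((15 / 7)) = 21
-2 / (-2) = 1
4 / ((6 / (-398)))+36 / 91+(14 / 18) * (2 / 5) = -1083646 / 4095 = -264.63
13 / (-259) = -13 / 259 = -0.05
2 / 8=1 / 4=0.25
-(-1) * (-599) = -599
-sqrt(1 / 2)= -0.71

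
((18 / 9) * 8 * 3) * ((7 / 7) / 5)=48 / 5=9.60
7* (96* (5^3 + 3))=86016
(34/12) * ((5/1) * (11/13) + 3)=799/39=20.49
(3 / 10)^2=9 / 100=0.09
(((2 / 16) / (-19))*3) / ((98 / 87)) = -261 / 14896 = -0.02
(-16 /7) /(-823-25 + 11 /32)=512 /189875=0.00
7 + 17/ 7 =66/ 7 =9.43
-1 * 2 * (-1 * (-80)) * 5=-800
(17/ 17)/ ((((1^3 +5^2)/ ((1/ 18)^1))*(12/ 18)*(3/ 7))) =0.01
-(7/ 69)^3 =-343/ 328509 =-0.00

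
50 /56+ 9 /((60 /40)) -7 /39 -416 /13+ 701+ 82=827423 /1092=757.71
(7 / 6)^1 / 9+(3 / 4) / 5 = 151 / 540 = 0.28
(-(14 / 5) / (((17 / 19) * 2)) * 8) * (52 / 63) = -7904 / 765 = -10.33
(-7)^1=-7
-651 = -651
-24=-24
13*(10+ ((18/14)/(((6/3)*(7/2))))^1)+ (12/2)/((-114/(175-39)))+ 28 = 142657/931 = 153.23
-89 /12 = -7.42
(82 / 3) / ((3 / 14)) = 1148 / 9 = 127.56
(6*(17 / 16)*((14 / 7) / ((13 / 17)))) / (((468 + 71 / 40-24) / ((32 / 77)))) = 277440 / 17848831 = 0.02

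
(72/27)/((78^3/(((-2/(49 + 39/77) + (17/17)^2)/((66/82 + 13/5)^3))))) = 15757063625/115346451891784464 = 0.00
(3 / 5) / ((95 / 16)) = 48 / 475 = 0.10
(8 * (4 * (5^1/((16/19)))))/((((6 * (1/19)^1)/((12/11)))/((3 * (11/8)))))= 2707.50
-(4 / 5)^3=-64 / 125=-0.51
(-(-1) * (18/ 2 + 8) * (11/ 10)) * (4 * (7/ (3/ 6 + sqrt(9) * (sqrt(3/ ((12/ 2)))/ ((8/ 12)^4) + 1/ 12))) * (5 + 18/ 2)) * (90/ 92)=-7037184/ 150167 + 71251488 * sqrt(2)/ 150167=624.16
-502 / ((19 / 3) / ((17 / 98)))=-13.75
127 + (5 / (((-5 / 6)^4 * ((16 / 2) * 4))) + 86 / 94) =128.24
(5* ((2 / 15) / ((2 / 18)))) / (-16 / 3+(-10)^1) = -9 / 23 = -0.39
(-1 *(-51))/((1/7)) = 357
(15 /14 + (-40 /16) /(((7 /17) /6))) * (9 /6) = -1485 /28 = -53.04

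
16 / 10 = 8 / 5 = 1.60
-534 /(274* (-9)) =89 /411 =0.22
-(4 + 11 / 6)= -35 / 6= -5.83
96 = 96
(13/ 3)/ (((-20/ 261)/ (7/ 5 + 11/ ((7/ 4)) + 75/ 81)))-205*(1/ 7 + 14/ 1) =-10666763/ 3150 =-3386.27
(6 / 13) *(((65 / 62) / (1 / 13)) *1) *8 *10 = 15600 / 31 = 503.23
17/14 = 1.21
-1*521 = -521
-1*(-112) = 112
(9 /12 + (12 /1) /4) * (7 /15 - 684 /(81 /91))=-34559 /12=-2879.92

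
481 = 481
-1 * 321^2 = -103041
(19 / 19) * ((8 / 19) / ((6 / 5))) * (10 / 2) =100 / 57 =1.75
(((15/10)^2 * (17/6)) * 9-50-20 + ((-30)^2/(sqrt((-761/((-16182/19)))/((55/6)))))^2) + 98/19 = 961209936265/115672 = 8309789.20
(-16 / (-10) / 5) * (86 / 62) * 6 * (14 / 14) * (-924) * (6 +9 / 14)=-408672 / 25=-16346.88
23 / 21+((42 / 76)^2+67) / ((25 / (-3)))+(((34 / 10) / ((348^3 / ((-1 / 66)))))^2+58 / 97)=-6.38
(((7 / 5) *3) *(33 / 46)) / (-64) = -693 / 14720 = -0.05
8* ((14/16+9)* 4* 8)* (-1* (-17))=42976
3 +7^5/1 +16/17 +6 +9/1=286041/17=16825.94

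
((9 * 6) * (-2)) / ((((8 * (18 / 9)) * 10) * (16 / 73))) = -1971 / 640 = -3.08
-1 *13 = -13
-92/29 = -3.17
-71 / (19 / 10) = -37.37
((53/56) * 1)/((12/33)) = 583/224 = 2.60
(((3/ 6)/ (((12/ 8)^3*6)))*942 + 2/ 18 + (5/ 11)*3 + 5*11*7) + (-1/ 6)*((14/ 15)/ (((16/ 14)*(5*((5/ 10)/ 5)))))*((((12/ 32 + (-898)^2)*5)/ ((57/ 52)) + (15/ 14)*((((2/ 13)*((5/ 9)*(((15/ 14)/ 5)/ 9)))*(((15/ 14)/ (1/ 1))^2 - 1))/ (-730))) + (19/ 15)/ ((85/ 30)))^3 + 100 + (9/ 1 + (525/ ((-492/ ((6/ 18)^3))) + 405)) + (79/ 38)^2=-3339727070019550456349494011853319532224684525021322150443/ 246509204779059933073996346820986880000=-13548082608164124072.03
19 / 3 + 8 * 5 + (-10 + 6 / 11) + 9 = 1514 / 33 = 45.88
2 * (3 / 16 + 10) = 163 / 8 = 20.38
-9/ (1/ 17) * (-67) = 10251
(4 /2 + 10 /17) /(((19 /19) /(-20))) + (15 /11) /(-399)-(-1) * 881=20623826 /24871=829.23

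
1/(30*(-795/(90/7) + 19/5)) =-1/1741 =-0.00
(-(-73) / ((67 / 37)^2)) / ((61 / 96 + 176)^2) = 921019392 / 1290766382161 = 0.00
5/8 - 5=-4.38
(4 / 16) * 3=3 / 4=0.75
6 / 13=0.46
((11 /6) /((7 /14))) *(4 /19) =44 /57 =0.77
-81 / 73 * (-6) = 486 / 73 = 6.66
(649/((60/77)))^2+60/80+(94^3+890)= 1525169.40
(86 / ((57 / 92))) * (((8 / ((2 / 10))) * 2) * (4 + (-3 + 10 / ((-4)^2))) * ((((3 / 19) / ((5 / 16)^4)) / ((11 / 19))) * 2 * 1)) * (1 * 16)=431409332224 / 26125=16513275.87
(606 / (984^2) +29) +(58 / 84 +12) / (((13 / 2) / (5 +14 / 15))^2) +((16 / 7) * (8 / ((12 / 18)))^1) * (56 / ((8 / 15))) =9646782157799 / 3304173600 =2919.57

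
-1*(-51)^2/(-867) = 3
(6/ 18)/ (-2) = -1/ 6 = -0.17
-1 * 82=-82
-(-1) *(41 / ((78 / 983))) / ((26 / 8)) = 80606 / 507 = 158.99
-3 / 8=-0.38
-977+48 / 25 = -24377 / 25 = -975.08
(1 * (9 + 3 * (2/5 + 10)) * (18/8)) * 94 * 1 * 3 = 255069/10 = 25506.90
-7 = -7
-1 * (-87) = 87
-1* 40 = -40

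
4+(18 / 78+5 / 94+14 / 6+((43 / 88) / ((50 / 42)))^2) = 60201424697 / 8871720000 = 6.79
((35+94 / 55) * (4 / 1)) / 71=2.07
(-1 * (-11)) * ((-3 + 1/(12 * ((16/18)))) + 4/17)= -15983/544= -29.38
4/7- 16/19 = -36/133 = -0.27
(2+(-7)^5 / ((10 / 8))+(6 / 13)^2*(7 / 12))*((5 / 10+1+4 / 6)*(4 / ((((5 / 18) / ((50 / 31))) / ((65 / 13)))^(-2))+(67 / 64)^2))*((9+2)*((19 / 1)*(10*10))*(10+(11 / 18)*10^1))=-582022753824106199 / 53913600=-10795471899.93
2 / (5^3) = 2 / 125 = 0.02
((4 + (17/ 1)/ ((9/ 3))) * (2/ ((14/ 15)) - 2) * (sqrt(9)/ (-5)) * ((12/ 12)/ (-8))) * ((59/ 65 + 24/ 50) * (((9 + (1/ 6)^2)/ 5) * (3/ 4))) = 13079/ 67200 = 0.19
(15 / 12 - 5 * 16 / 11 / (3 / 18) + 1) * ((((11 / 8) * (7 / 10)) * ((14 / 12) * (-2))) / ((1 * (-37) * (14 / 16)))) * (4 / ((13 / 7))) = -29743 / 4810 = -6.18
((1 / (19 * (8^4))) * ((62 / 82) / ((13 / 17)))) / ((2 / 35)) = 18445 / 82960384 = 0.00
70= 70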